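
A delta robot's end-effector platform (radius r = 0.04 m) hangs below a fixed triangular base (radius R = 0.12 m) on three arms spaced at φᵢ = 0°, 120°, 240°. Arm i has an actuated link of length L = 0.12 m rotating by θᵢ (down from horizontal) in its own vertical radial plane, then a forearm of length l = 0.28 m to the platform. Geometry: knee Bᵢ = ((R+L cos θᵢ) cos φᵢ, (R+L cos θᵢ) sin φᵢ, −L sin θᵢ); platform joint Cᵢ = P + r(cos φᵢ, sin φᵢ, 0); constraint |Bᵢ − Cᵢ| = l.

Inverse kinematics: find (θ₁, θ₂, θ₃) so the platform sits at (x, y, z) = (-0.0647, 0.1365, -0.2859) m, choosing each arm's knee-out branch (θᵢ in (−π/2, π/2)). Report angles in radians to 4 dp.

φ1=0.0° → target in arm frame (-0.0647, 0.1365)
  A cos θ + B sin θ = C:  0.1447·cos θ + -0.2859·sin θ = -0.2388
  θ1 = atan2(B,A) + arccos(C/0.3204) = 1.3094
φ2=120.0° → target in arm frame (0.1506, -0.0122)
  A=-0.0706, B=-0.2859, C=(l²−L²−A²−y'²−z²)/(2L)=-0.0953
  γ=atan2(-0.2859,-0.0706)=-1.8128;  ψ=arccos(-0.3236)=1.9003;  θ2=γ+ψ≈0.0875
φ3=240.0° → target in arm frame (-0.0859, -0.1243)
  A=0.1659, B=-0.2859, C=(l²−L²−A²−y'²−z²)/(2L)=-0.2529
  γ=atan2(-0.2859,0.1659)=-1.0451;  ψ=arccos(-0.7651)=2.4420;  θ3=γ+ψ≈1.3969

θ₁ = 1.3094, θ₂ = 0.0875, θ₃ = 1.3969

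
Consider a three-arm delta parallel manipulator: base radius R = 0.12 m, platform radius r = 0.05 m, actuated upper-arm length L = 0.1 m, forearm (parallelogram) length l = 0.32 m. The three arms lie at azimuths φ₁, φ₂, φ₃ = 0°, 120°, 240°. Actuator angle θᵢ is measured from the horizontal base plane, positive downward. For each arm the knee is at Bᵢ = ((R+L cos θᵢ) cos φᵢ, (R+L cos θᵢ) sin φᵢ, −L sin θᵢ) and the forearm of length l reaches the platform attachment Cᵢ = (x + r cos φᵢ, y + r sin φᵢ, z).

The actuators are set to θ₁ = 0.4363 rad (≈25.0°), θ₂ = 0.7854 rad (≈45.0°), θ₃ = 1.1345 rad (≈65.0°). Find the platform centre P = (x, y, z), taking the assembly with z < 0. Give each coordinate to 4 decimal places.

φ1=0.0°: virtual centre (0.1606, 0.0000, -0.0423), radius l
arm 2 at φ=120.0°: (R−r)+L cos θ2 = 0.1407;  centre 2 = (-0.0704, 0.1219, -0.0707)
arm 3 at φ=240.0°: (R−r)+L cos θ3 = 0.1123;  centre 3 = (-0.0561, -0.0972, -0.0906)
subtract pairs → two planes through P
[-0.4620 0.2437 -0.0569]·P = -0.0028;  [-0.4335 -0.1944 -0.0967]·P = -0.0068
Cramer: x(z) = 0.0112-0.1772z;  y(z) = 0.0098-0.1024z
quadratic in z: (1.0419)z²+(0.1355)z+(-0.0782)=0, √Δ=0.5867 → z ∈ {-0.3466, 0.2165}; z = -0.3466 (taking z<0)
x = 0.0726, y = 0.0453

(0.0726, 0.0453, -0.3466)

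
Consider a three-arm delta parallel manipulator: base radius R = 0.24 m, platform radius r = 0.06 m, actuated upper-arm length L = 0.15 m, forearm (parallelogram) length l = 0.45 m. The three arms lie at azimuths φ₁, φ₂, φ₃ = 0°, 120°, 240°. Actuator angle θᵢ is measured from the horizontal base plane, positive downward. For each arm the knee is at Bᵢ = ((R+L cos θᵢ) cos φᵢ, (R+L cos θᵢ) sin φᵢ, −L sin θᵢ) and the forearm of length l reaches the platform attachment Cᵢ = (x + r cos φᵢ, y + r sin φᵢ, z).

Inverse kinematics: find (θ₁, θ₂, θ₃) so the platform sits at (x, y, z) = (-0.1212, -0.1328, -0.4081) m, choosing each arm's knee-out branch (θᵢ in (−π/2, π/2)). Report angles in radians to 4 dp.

rotate P by −φ1: (-0.1212, -0.1328, -0.4081)
  e−x'=0.3012;  (l²−L²−(e−x')²−y'²−z²)/2L = -0.3163
  γ=atan2(-0.4081,0.3012)=-0.9350;  ψ=arccos(-0.6237)=2.2442;  θ1=γ+ψ≈1.3093
arm 2 (φ=120.0°): x'=-0.0544, y'=0.1714
  A=0.2344, B=-0.4081, C=(l²−L²−A²−y'²−z²)/(2L)=-0.2362
  γ=atan2(-0.4081,0.2344)=-1.0494;  ψ=arccos(-0.5019)=2.0965;  θ2=γ+ψ≈1.0471
rotate P by −φ3: (0.1756, -0.0386, -0.4081)
  A=0.0044, B=-0.4081, C=(l²−L²−A²−y'²−z²)/(2L)=0.0398
  γ=atan2(-0.4081,0.0044)=-1.5600;  ψ=arccos(0.0976)=1.4731;  θ3=γ+ψ≈-0.0870

θ₁ = 1.3093, θ₂ = 1.0471, θ₃ = -0.0870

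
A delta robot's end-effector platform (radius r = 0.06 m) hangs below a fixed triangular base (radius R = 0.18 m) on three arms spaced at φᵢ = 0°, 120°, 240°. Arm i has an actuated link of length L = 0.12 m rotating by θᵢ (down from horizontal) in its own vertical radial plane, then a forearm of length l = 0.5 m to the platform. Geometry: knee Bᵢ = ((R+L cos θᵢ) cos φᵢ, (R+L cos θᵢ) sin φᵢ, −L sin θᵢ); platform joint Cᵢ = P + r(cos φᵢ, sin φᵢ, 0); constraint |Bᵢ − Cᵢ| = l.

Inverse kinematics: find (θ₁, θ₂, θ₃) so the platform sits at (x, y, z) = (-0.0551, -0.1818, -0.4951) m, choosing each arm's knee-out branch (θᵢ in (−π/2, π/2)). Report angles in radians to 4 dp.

θ₁ = 0.9600, θ₂ = 1.2221, θ₃ = 0.0001

arm 1 (φ=0.0°): x'=-0.0551, y'=-0.1818
  A cos θ + B sin θ = C:  0.1751·cos θ + -0.4951·sin θ = -0.3051
  θ1 = atan2(B,A) + arccos(C/0.5252) = 0.9600
rotate P by −φ2: (-0.1299, 0.1386, -0.4951)
  A=0.2499, B=-0.4951, C=(l²−L²−A²−y'²−z²)/(2L)=-0.3799
  √(A²+B²)=0.5546;  θ2 = -1.1034+2.3255 ≈ 1.2221
rotate P by −φ3: (0.1850, 0.0432, -0.4951)
  e−x'=-0.0650;  (l²−L²−(e−x')²−y'²−z²)/2L = -0.0651
  √(A²+B²)=0.4993;  θ3 = -1.7013+1.7014 ≈ 0.0001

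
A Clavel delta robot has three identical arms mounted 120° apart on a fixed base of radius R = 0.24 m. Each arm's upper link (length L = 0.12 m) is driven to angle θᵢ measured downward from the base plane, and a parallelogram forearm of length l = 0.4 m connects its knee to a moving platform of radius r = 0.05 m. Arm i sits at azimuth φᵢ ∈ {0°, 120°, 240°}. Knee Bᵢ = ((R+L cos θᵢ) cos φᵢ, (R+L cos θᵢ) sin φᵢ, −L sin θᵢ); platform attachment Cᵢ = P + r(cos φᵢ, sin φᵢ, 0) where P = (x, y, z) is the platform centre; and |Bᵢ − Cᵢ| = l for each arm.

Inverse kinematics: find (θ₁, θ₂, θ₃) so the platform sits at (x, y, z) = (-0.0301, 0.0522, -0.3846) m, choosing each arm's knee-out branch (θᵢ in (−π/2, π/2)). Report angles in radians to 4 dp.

θ₁ = 1.0468, θ₂ = 0.5232, θ₃ = 1.0471

rotate P by −φ1: (-0.0301, 0.0522, -0.3846)
  A cos θ + B sin θ = C:  0.2201·cos θ + -0.3846·sin θ = -0.2229
  θ1 = atan2(B,A) + arccos(C/0.4431) = 1.0468
rotate P by −φ2: (0.0603, 0.0000, -0.3846)
  e−x'=0.1297;  (l²−L²−(e−x')²−y'²−z²)/2L = -0.0798
  θ2 = atan2(B,A) + arccos(C/0.4059) = 0.5232
arm 3 (φ=240.0°): x'=-0.0302, y'=-0.0522
  e−x'=0.2202;  (l²−L²−(e−x')²−y'²−z²)/2L = -0.2229
  θ3 = atan2(B,A) + arccos(C/0.4432) = 1.0471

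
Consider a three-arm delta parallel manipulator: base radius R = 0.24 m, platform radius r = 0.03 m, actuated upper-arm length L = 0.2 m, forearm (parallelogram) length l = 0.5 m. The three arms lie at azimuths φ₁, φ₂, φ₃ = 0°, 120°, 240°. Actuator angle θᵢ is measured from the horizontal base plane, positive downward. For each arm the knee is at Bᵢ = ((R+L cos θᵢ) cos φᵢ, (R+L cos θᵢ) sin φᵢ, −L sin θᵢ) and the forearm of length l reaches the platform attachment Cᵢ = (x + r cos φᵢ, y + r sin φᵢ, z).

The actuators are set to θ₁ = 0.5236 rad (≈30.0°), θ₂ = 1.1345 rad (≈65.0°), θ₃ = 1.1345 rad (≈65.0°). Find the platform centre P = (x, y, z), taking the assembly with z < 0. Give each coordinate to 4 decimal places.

(0.1151, 0.0000, -0.5220)

arm 1 at φ=0.0°: e+L cos θ1 = 0.3832;  centre 1 = (0.3832, 0.0000, -0.1000)
φ2=120.0°: virtual centre (-0.1473, 0.2551, -0.1813), radius l
centre 3 = (0.2945·cos240.0°, 0.2945·sin240.0°, -0.1813) = (-0.1473, -0.2551, -0.1813)
eliminate P² terms by subtracting sphere 1 from 2 and 3
linear system: -1.0609x+0.5101y = -0.0372−-0.1625z; -1.0609x+-0.5101y = -0.0372−-0.1625z
det = 1.0824;  x = 0.0351+-0.1532z,  y = 0.0000+0.0000z
into |P−centre ₁|² = l²: 1.0235z² + 0.3067z + -0.1188 = 0;  Δ = 0.5805;  z = -0.5220 or 0.2224 → z<0 root = -0.5220
x = 0.1151, y = 0.0000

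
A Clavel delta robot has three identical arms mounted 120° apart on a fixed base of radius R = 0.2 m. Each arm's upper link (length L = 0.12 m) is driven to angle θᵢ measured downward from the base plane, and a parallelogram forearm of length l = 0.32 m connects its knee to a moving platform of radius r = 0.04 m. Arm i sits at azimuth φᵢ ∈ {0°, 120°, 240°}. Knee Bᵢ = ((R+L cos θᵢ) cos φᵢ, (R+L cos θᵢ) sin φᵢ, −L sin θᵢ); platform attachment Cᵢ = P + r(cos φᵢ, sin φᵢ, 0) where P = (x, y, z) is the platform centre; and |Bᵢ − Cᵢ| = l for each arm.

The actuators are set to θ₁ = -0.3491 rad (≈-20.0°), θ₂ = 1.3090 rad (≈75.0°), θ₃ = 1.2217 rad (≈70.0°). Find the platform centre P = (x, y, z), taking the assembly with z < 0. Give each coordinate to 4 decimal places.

O1 = (0.2728·cos0.0°, 0.2728·sin0.0°, 0.0410) = (0.2728, 0.0000, 0.0410)
O2 = (0.1911·cos120.0°, 0.1911·sin120.0°, -0.1159) = (-0.0955, 0.1655, -0.1159)
φ3=240.0°: virtual centre (-0.1005, -0.1741, -0.1128), radius l
eliminate P² terms by subtracting sphere 1 from 2 and 3
plane₁₂: -0.7366x+0.3309y+-0.3139z = -0.0261
Cramer: x(z) = 0.0332-0.4192z;  y(z) = -0.0052+0.0154z
sphere 1 gives Az²+Bz+C=0 with A=1.1760, B=0.1186, C=-0.0433;  B²−4AC=0.2177;  roots -0.2488, 0.1479;  negative root z = -0.2488
x = 0.1375, y = -0.0090

(0.1375, -0.0090, -0.2488)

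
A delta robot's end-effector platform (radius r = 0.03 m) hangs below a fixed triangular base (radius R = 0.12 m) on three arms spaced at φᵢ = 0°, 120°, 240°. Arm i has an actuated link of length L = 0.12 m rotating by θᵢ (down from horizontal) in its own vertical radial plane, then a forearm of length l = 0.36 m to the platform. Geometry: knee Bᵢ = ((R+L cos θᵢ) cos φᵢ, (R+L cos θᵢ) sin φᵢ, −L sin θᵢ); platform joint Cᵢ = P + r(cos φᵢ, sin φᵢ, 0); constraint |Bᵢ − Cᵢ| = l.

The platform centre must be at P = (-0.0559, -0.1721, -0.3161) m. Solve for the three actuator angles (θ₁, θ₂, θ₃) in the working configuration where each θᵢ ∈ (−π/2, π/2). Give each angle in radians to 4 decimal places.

arm 1 (φ=0.0°): x'=-0.0559, y'=-0.1721
  e−x'=0.1459;  (l²−L²−(e−x')²−y'²−z²)/2L = -0.1484
  θ1 = atan2(B,A) + arccos(C/0.3481) = 0.8729
rotate P by −φ2: (-0.1211, 0.1345, -0.3161)
  A cos θ + B sin θ = C:  0.2111·cos θ + -0.3161·sin θ = -0.1973
  θ2 = atan2(B,A) + arccos(C/0.3801) = 1.1346
arm 3 (φ=240.0°): x'=0.1770, y'=0.0376
  A cos θ + B sin θ = C:  -0.0870·cos θ + -0.3161·sin θ = 0.0262
  √(A²+B²)=0.3279;  θ3 = -1.8394+1.4907 ≈ -0.3487

θ₁ = 0.8729, θ₂ = 1.1346, θ₃ = -0.3487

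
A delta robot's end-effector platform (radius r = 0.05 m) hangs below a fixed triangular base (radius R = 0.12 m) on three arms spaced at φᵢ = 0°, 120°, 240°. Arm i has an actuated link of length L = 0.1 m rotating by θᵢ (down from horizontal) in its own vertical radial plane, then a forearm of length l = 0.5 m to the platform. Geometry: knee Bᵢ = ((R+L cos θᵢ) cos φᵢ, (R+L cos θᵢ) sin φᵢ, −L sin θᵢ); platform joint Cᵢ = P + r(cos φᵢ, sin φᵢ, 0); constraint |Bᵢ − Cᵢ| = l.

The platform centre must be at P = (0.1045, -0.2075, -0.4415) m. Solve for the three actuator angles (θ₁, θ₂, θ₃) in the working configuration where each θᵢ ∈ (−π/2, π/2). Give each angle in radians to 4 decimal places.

θ₁ = -0.0874, θ₂ = 1.0472, θ₃ = -0.1748

rotate P by −φ1: (0.1045, -0.2075, -0.4415)
  e−x'=-0.0345;  (l²−L²−(e−x')²−y'²−z²)/2L = 0.0042
  √(A²+B²)=0.4428;  θ1 = -1.6488+1.5614 ≈ -0.0874
φ2=120.0° → target in arm frame (-0.2320, 0.0133)
  A cos θ + B sin θ = C:  0.3020·cos θ + -0.4415·sin θ = -0.2314
  γ=atan2(-0.4415,0.3020)=-0.9709;  ψ=arccos(-0.4325)=2.0181;  θ2=γ+ψ≈1.0472
rotate P by −φ3: (0.1275, 0.1942, -0.4415)
  A cos θ + B sin θ = C:  -0.0575·cos θ + -0.4415·sin θ = 0.0202
  γ=atan2(-0.4415,-0.0575)=-1.7002;  ψ=arccos(0.0454)=1.5254;  θ3=γ+ψ≈-0.1748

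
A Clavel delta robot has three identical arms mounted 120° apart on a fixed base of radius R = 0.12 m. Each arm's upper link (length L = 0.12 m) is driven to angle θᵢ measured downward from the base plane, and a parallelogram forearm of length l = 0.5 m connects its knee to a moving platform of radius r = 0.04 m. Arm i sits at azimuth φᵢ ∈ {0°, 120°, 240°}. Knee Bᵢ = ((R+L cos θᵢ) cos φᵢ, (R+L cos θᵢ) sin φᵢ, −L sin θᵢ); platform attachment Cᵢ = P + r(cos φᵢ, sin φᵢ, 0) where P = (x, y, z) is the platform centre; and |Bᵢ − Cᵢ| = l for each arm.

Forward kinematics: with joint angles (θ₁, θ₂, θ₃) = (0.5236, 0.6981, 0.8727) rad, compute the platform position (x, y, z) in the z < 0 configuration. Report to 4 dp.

(0.0566, 0.0338, -0.5423)

S1 = (0.1839·cos0.0°, 0.1839·sin0.0°, -0.0600) = (0.1839, 0.0000, -0.0600)
φ2=120.0°: virtual centre (-0.0860, 0.1489, -0.0771), radius l
S3 = (0.1571·cos240.0°, 0.1571·sin240.0°, -0.0919) = (-0.0786, -0.1361, -0.0919)
|S₂|²−|S₁|² = -0.0019;  |S₃|²−|S₁|² = -0.0043
plane₁₂: -0.5398x+0.2978y+-0.0343z = -0.0019
det = 0.3032;  x = 0.0059+-0.0935z,  y = 0.0043+-0.0543z
quadratic in z: (1.0117)z²+(0.1528)z+(-0.2147)=0, √Δ=0.9446 → z ∈ {-0.5423, 0.3913}; z = -0.5423 (taking z<0)
x = 0.0566, y = 0.0338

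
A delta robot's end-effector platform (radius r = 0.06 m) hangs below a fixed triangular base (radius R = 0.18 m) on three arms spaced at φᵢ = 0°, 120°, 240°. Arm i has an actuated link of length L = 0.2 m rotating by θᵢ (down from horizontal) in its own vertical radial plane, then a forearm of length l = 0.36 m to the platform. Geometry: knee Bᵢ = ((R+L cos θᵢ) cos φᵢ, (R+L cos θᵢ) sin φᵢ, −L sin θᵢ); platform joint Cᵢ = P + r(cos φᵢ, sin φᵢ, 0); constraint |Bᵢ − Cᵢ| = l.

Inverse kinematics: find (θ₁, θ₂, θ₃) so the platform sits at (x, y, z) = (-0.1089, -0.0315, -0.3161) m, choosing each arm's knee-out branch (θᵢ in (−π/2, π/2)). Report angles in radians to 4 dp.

rotate P by −φ1: (-0.1089, -0.0315, -0.3161)
  A cos θ + B sin θ = C:  0.2289·cos θ + -0.3161·sin θ = -0.1593
  θ1 = atan2(B,A) + arccos(C/0.3903) = 1.0471
rotate P by −φ2: (0.0272, 0.1101, -0.3161)
  A=0.0928, B=-0.3161, C=(l²−L²−A²−y'²−z²)/(2L)=-0.0776
  θ2 = atan2(B,A) + arccos(C/0.3294) = 0.5235
rotate P by −φ3: (0.0817, -0.0786, -0.3161)
  A=0.0383, B=-0.3161, C=(l²−L²−A²−y'²−z²)/(2L)=-0.0449
  √(A²+B²)=0.3184;  θ3 = -1.4503+1.7122 ≈ 0.2619

θ₁ = 1.0471, θ₂ = 0.5235, θ₃ = 0.2619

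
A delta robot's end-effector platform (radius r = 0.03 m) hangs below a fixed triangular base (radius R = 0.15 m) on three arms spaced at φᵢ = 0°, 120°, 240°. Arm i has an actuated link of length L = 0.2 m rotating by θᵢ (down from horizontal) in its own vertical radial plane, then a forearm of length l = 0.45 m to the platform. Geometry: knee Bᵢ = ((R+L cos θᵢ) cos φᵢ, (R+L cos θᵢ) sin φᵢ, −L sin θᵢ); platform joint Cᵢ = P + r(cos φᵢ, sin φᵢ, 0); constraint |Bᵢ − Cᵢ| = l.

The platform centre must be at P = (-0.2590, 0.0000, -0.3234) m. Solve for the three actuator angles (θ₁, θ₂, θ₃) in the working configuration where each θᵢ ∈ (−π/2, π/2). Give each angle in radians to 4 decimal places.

φ1=0.0° → target in arm frame (-0.2590, 0.0000)
  A=0.3790, B=-0.3234, C=(l²−L²−A²−y'²−z²)/(2L)=-0.2143
  θ1 = atan2(B,A) + arccos(C/0.4982) = 1.3091
φ2=120.0° → target in arm frame (0.1295, 0.2243)
  A cos θ + B sin θ = C:  -0.0095·cos θ + -0.3234·sin θ = 0.0188
  √(A²+B²)=0.3235;  θ2 = -1.6002+1.5127 ≈ -0.0874
φ3=240.0° → target in arm frame (0.1295, -0.2243)
  A cos θ + B sin θ = C:  -0.0095·cos θ + -0.3234·sin θ = 0.0188
  γ=atan2(-0.3234,-0.0095)=-1.6002;  ψ=arccos(0.0580)=1.5127;  θ3=γ+ψ≈-0.0874

θ₁ = 1.3091, θ₂ = -0.0874, θ₃ = -0.0874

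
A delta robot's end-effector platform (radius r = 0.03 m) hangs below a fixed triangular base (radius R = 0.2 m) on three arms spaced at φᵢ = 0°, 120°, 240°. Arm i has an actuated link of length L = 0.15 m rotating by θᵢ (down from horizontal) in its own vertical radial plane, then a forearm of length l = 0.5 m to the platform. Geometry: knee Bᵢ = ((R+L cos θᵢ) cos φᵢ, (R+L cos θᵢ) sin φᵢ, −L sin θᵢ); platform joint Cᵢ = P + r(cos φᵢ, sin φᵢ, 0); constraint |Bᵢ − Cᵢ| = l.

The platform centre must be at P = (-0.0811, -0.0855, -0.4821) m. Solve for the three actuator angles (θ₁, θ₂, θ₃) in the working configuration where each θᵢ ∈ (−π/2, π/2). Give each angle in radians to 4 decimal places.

θ₁ = 0.9600, θ₂ = 0.7854, θ₃ = 0.1745

rotate P by −φ1: (-0.0811, -0.0855, -0.4821)
  A cos θ + B sin θ = C:  0.2511·cos θ + -0.4821·sin θ = -0.2509
  √(A²+B²)=0.5436;  θ1 = -1.0906+2.0506 ≈ 0.9600
φ2=120.0° → target in arm frame (-0.0335, 0.1130)
  A=0.2035, B=-0.4821, C=(l²−L²−A²−y'²−z²)/(2L)=-0.1970
  γ=atan2(-0.4821,0.2035)=-1.1714;  ψ=arccos(-0.3764)=1.9567;  θ2=γ+ψ≈0.7854
φ3=240.0° → target in arm frame (0.1146, -0.0275)
  e−x'=0.0554;  (l²−L²−(e−x')²−y'²−z²)/2L = -0.0292
  γ=atan2(-0.4821,0.0554)=-1.4564;  ψ=arccos(-0.0601)=1.6309;  θ3=γ+ψ≈0.1745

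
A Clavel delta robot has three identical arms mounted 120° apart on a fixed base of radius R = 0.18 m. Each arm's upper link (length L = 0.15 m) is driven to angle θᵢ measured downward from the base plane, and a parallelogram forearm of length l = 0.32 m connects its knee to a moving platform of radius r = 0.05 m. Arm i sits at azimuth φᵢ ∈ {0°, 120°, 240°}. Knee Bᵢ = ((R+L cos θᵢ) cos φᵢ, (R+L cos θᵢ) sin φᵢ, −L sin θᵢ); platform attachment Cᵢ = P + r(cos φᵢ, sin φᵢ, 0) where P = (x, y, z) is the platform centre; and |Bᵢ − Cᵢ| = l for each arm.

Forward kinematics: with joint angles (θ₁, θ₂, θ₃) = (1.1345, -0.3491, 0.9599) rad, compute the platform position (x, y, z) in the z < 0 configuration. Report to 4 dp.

arm 1 at φ=0.0°: ρ1 = 0.1934;  O1 = (0.1934, 0.0000, -0.1359)
O2 = (0.2710·cos120.0°, 0.2710·sin120.0°, 0.0513) = (-0.1355, 0.2347, 0.0513)
φ3=240.0°: virtual centre (-0.1080, -0.1871, -0.1229), radius l
eliminate P² terms by subtracting sphere 1 from 2 and 3
[-0.6577 0.4693 0.3745]·P = 0.0202;  [-0.6028 -0.3742 0.0262]·P = 0.0059
Cramer: x(z) = -0.0195+0.2881z;  y(z) = 0.0157-0.3942z
into |P−O₁|² = l²: 1.2384z² + 0.1369z + -0.0384 = 0;  Δ = 0.2087;  z = -0.2397 or 0.1292 → z<0 root = -0.2397
x = -0.0886, y = 0.1102

(-0.0886, 0.1102, -0.2397)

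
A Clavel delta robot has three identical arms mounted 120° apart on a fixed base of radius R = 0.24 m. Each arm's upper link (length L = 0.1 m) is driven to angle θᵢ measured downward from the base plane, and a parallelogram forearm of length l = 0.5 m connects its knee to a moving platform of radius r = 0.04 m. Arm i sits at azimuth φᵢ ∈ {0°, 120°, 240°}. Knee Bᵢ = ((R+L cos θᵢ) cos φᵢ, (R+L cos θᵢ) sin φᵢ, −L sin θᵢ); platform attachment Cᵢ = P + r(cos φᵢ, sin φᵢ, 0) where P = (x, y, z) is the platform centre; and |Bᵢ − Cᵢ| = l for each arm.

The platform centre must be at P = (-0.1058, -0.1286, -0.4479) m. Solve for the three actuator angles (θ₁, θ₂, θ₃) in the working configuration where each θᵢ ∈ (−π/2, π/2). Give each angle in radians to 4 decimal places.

φ1=0.0° → target in arm frame (-0.1058, -0.1286)
  e−x'=0.3058;  (l²−L²−(e−x')²−y'²−z²)/2L = -0.3533
  √(A²+B²)=0.5423;  θ1 = -0.9717+2.2804 ≈ 1.3086
φ2=120.0° → target in arm frame (-0.0585, 0.1559)
  A cos θ + B sin θ = C:  0.2585·cos θ + -0.4479·sin θ = -0.2587
  θ2 = atan2(B,A) + arccos(C/0.5171) = 1.0472
φ3=240.0° → target in arm frame (0.1643, -0.0273)
  A cos θ + B sin θ = C:  0.0357·cos θ + -0.4479·sin θ = 0.1868
  γ=atan2(-0.4479,0.0357)=-1.4912;  ψ=arccos(0.4158)=1.1420;  θ3=γ+ψ≈-0.3492

θ₁ = 1.3086, θ₂ = 1.0472, θ₃ = -0.3492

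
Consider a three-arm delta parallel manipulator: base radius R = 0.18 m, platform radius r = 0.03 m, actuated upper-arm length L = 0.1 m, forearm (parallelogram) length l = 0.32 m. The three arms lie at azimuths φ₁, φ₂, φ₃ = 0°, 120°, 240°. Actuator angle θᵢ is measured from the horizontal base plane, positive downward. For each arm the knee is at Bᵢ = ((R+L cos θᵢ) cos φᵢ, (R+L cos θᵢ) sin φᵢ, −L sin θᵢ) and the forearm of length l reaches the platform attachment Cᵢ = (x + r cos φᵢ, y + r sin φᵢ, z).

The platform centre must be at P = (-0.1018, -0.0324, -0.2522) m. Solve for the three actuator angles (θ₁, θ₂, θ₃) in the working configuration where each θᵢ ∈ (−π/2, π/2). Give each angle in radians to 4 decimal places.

θ₁ = 1.3085, θ₂ = 0.4363, θ₃ = -0.0877

rotate P by −φ1: (-0.1018, -0.0324, -0.2522)
  e−x'=0.2518;  (l²−L²−(e−x')²−y'²−z²)/2L = -0.1783
  θ1 = atan2(B,A) + arccos(C/0.3564) = 1.3085
arm 2 (φ=120.0°): x'=0.0228, y'=0.1044
  e−x'=0.1272;  (l²−L²−(e−x')²−y'²−z²)/2L = 0.0087
  √(A²+B²)=0.2824;  θ2 = -1.1038+1.5401 ≈ 0.4363
arm 3 (φ=240.0°): x'=0.0790, y'=-0.0720
  A=0.0710, B=-0.2522, C=(l²−L²−A²−y'²−z²)/(2L)=0.0928
  √(A²+B²)=0.2620;  θ3 = -1.2962+1.2086 ≈ -0.0877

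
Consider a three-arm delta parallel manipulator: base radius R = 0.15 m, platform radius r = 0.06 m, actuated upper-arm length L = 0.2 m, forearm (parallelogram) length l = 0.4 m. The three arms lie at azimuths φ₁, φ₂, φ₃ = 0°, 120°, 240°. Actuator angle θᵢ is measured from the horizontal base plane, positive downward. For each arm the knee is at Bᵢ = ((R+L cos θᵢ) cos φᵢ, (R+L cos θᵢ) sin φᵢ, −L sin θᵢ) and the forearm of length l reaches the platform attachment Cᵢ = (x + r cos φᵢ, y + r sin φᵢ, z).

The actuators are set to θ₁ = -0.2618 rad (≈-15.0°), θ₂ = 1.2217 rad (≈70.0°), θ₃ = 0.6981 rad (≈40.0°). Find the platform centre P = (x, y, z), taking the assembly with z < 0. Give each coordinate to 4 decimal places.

(0.2084, -0.1033, -0.3274)

arm 1 at φ=0.0°: (R−r)+L cos θ1 = 0.2832;  S1 = (0.2832, 0.0000, 0.0518)
φ2=120.0°: virtual centre (-0.0792, 0.1372, -0.1879), radius l
S3 = (0.2432·cos240.0°, 0.2432·sin240.0°, -0.1286) = (-0.1216, -0.2106, -0.1286)
eliminate P² terms by subtracting sphere 1 from 2 and 3
linear system: -0.7248x+0.2744y = -0.0225−-0.4794z; -0.8096x+-0.4213y = -0.0072−-0.3606z
det = 0.5274;  x = 0.0217+-0.5705z,  y = -0.0246+0.2403z
into |P−S₁|² = l²: 1.3832z² + 0.1830z + -0.0883 = 0;  Δ = 0.5222;  z = -0.3274 or 0.1951 → z<0 root = -0.3274
x = 0.2084, y = -0.1033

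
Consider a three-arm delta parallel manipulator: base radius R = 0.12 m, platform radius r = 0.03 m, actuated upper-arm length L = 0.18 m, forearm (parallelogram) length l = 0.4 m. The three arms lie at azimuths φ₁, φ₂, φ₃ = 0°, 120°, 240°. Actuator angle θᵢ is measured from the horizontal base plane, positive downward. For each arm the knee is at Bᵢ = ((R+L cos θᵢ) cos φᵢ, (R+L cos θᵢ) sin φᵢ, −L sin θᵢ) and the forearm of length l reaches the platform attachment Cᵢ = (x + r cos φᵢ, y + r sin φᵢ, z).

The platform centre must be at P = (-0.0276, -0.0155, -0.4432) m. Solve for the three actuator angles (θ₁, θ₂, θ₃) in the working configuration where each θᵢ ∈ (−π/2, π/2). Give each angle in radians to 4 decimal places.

arm 1 (φ=0.0°): x'=-0.0276, y'=-0.0155
  A cos θ + B sin θ = C:  0.1176·cos θ + -0.4432·sin θ = -0.2303
  √(A²+B²)=0.4585;  θ1 = -1.3114+2.0969 ≈ 0.7855
arm 2 (φ=120.0°): x'=0.0004, y'=0.0317
  A=0.0896, B=-0.4432, C=(l²−L²−A²−y'²−z²)/(2L)=-0.2163
  γ=atan2(-0.4432,0.0896)=-1.3713;  ψ=arccos(-0.4783)=2.0695;  θ2=γ+ψ≈0.6983
rotate P by −φ3: (0.0272, -0.0162, -0.4432)
  e−x'=0.0628;  (l²−L²−(e−x')²−y'²−z²)/2L = -0.2029
  √(A²+B²)=0.4476;  θ3 = -1.4301+2.0411 ≈ 0.6110

θ₁ = 0.7855, θ₂ = 0.6983, θ₃ = 0.6110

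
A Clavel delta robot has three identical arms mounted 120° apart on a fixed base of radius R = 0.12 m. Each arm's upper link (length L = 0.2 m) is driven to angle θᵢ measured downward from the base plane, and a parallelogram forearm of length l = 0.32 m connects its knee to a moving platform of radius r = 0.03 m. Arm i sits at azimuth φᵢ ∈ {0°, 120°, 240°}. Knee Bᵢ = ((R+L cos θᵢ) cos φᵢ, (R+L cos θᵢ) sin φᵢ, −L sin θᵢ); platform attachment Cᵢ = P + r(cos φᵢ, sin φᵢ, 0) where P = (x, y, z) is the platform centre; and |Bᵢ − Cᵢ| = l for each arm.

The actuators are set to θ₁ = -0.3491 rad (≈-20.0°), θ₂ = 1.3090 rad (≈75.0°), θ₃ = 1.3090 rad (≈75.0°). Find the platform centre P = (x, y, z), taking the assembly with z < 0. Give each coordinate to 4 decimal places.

φ1=0.0°: virtual centre (0.2779, 0.0000, 0.0684), radius l
S2 = (0.1418·cos120.0°, 0.1418·sin120.0°, -0.1932) = (-0.0709, 0.1228, -0.1932)
arm 3 at φ=240.0°: (R−r)+L cos θ3 = 0.1418;  S3 = (-0.0709, -0.1228, -0.1932)
eliminate P² terms by subtracting sphere 1 from 2 and 3
linear system: -0.6976x+0.2455y = -0.0245−-0.5232z; -0.6976x+-0.2455y = -0.0245−-0.5232z
Cramer: x(z) = 0.0351-0.7499z;  y(z) = 0.0000+0.0000z
into |P−S₁|² = l²: 1.5624z² + 0.2274z + -0.0388 = 0;  Δ = 0.2940;  z = -0.2463 or 0.1008 → z<0 root = -0.2463
x = 0.2198, y = 0.0000

(0.2198, 0.0000, -0.2463)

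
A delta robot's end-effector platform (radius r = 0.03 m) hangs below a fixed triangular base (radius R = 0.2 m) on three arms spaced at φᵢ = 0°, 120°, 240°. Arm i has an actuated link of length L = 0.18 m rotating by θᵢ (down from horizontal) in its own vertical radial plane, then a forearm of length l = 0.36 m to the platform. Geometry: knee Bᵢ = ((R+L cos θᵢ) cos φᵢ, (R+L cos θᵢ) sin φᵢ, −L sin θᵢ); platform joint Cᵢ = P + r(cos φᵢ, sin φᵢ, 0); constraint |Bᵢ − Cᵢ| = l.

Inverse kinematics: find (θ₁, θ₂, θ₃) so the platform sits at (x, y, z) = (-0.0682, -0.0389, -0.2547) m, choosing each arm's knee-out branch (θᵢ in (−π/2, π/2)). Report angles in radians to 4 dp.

θ₁ = 0.9599, θ₂ = 0.6110, θ₃ = 0.1746

arm 1 (φ=0.0°): x'=-0.0682, y'=-0.0389
  e−x'=0.2382;  (l²−L²−(e−x')²−y'²−z²)/2L = -0.0720
  γ=atan2(-0.2547,0.2382)=-0.8189;  ψ=arccos(-0.2065)=1.7788;  θ1=γ+ψ≈0.9599
rotate P by −φ2: (0.0004, 0.0785, -0.2547)
  e−x'=0.1696;  (l²−L²−(e−x')²−y'²−z²)/2L = -0.0072
  θ2 = atan2(B,A) + arccos(C/0.3060) = 0.6110
φ3=240.0° → target in arm frame (0.0678, -0.0396)
  A=0.1022, B=-0.2547, C=(l²−L²−A²−y'²−z²)/(2L)=0.0564
  θ3 = atan2(B,A) + arccos(C/0.2744) = 0.1746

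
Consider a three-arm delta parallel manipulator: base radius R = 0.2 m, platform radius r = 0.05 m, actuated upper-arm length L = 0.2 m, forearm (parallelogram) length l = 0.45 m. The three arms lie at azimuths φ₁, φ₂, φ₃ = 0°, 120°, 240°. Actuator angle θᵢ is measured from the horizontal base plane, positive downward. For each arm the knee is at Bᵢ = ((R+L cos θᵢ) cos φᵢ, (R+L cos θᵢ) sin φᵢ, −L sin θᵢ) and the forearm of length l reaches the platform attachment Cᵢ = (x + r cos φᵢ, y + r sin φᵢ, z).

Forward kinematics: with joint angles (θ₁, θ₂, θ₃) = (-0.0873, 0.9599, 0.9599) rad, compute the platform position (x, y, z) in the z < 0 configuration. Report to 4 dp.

φ1=0.0°: virtual centre (0.3492, 0.0000, 0.0174), radius l
arm 2 at φ=120.0°: e+L cos θ2 = 0.2647;  S2 = (-0.1324, 0.2293, -0.1638)
arm 3 at φ=240.0°: e+L cos θ3 = 0.2647;  S3 = (-0.1324, -0.2293, -0.1638)
eliminate P² terms by subtracting sphere 1 from 2 and 3
linear system: -0.9632x+0.4585y = -0.0254−-0.3625z; -0.9632x+-0.4585y = -0.0254−-0.3625z
Cramer: x(z) = 0.0263-0.3764z;  y(z) = 0.0000+0.0000z
into |P−S₁|² = l²: 1.1417z² + 0.2082z + -0.0979 = 0;  Δ = 0.4905;  z = -0.3979 or 0.2156 → z<0 root = -0.3979
x = 0.1761, y = 0.0000

(0.1761, 0.0000, -0.3979)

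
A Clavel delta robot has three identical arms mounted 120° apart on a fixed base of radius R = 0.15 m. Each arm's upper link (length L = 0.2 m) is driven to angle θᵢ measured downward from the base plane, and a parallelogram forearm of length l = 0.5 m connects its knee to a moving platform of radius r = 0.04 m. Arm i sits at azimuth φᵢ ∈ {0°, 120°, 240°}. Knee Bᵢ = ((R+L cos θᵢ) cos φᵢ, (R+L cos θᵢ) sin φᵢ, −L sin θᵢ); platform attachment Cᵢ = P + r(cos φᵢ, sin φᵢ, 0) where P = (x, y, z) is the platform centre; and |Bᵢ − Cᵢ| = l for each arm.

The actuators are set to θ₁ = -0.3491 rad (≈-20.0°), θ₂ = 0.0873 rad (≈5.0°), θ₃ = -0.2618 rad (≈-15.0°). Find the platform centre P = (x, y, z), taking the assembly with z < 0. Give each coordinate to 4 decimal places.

(0.0382, -0.0450, -0.3565)

S1 = (0.2979·cos0.0°, 0.2979·sin0.0°, 0.0684) = (0.2979, 0.0000, 0.0684)
arm 2 at φ=120.0°: (R−r)+L cos θ2 = 0.3092;  S2 = (-0.1546, 0.2678, -0.0174)
arm 3 at φ=240.0°: (R−r)+L cos θ3 = 0.3032;  S3 = (-0.1516, -0.2626, 0.0518)
|S₂|²−|S₁|² = 0.0025;  |S₃|²−|S₁|² = 0.0012
linear system: -0.9051x+0.5356y = 0.0025−-0.1717z; -0.8991x+-0.5251y = 0.0012−-0.0333z
det = 0.9569;  x = -0.0020+-0.1129z,  y = 0.0012+0.1298z
sphere 1 gives Az²+Bz+C=0 with A=1.0296, B=-0.0688, C=-0.1554;  B²−4AC=0.6445;  roots -0.3565, 0.4233;  negative root z = -0.3565
x = 0.0382, y = -0.0450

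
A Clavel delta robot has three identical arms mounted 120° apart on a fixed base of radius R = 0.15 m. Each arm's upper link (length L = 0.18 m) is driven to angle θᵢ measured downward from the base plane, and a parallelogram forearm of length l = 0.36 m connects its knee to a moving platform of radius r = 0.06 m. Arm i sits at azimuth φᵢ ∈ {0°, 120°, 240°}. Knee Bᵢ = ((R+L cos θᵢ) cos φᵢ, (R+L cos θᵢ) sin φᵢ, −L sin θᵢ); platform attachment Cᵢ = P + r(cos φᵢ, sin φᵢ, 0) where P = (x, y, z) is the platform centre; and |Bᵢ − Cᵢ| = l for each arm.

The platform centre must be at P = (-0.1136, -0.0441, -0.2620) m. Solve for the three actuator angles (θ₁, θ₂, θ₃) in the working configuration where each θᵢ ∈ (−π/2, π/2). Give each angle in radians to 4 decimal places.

rotate P by −φ1: (-0.1136, -0.0441, -0.2620)
  A=0.2036, B=-0.2620, C=(l²−L²−A²−y'²−z²)/(2L)=-0.0412
  √(A²+B²)=0.3318;  θ1 = -0.9102+1.6954 ≈ 0.7852
φ2=120.0° → target in arm frame (0.0186, 0.1204)
  A cos θ + B sin θ = C:  0.0714·cos θ + -0.2620·sin θ = 0.0249
  √(A²+B²)=0.2716;  θ2 = -1.3048+1.4791 ≈ 0.1743
rotate P by −φ3: (0.0950, -0.0763, -0.2620)
  A=-0.0050, B=-0.2620, C=(l²−L²−A²−y'²−z²)/(2L)=0.0631
  θ3 = atan2(B,A) + arccos(C/0.2620) = -0.2621

θ₁ = 0.7852, θ₂ = 0.1743, θ₃ = -0.2621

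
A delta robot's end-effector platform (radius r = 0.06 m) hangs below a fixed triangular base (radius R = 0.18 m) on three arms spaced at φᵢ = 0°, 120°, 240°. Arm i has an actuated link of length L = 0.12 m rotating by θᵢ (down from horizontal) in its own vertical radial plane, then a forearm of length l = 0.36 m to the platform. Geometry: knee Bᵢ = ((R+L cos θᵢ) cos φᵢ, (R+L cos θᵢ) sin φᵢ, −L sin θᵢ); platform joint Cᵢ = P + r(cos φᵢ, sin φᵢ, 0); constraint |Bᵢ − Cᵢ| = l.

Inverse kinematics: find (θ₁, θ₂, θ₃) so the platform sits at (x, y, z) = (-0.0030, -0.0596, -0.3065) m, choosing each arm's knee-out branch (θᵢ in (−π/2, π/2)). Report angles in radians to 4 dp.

φ1=0.0° → target in arm frame (-0.0030, -0.0596)
  A=0.1230, B=-0.3065, C=(l²−L²−A²−y'²−z²)/(2L)=0.0107
  γ=atan2(-0.3065,0.1230)=-1.1892;  ψ=arccos(0.0325)=1.5383;  θ1=γ+ψ≈0.3491
arm 2 (φ=120.0°): x'=-0.0501, y'=0.0324
  A cos θ + B sin θ = C:  0.1701·cos θ + -0.3065·sin θ = -0.0364
  θ2 = atan2(B,A) + arccos(C/0.3505) = 0.6107
arm 3 (φ=240.0°): x'=0.0531, y'=0.0272
  A=0.0669, B=-0.3065, C=(l²−L²−A²−y'²−z²)/(2L)=0.0669
  γ=atan2(-0.3065,0.0669)=-1.3559;  ψ=arccos(0.2131)=1.3561;  θ3=γ+ψ≈0.0001

θ₁ = 0.3491, θ₂ = 0.6107, θ₃ = 0.0001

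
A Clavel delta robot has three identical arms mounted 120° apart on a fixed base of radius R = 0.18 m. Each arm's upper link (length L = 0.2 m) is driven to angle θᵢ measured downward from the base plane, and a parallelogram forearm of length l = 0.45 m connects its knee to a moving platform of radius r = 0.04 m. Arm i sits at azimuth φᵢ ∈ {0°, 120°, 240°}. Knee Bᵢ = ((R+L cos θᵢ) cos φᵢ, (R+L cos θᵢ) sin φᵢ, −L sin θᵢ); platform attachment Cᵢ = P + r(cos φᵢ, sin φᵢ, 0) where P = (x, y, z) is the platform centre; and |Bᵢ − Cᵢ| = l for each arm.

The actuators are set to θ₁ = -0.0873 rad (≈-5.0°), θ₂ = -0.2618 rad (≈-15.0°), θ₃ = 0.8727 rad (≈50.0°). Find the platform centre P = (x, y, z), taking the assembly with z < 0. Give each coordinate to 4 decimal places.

(0.0618, 0.1420, -0.3072)

arm 1 at φ=0.0°: (R−r)+L cos θ1 = 0.3392;  centre 1 = (0.3392, 0.0000, 0.0174)
centre 2 = (0.3332·cos120.0°, 0.3332·sin120.0°, 0.0518) = (-0.1666, 0.2885, 0.0518)
centre 3 = (0.2686·cos240.0°, 0.2686·sin240.0°, -0.1532) = (-0.1343, -0.2326, -0.1532)
|centre ₂|²−|centre ₁|² = -0.0017;  |centre ₃|²−|centre ₁|² = -0.0198
[-1.0117 0.5771 0.0687]·P = -0.0017;  [-0.9470 -0.4651 -0.3413]·P = -0.0198
det = 1.0171;  x = 0.0120+-0.1623z,  y = 0.0181+-0.4034z
sphere 1 gives Az²+Bz+C=0 with A=1.1891, B=0.0567, C=-0.0948;  B²−4AC=0.4540;  roots -0.3072, 0.2595;  negative root z = -0.3072
x = 0.0618, y = 0.1420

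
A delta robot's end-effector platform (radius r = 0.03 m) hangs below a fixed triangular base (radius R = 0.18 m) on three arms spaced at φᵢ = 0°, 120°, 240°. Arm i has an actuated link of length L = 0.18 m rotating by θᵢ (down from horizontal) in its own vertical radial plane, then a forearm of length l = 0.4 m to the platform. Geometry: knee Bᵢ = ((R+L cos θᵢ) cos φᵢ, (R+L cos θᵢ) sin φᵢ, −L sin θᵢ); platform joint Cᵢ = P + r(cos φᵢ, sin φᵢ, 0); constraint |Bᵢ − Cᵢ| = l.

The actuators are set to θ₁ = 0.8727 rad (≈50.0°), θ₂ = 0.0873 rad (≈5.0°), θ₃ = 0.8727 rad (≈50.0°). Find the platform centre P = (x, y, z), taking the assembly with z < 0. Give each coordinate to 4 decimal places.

φ1=0.0°: virtual centre (0.2657, 0.0000, -0.1379), radius l
φ2=120.0°: virtual centre (-0.1647, 0.2852, -0.0157), radius l
φ3=240.0°: virtual centre (-0.1328, -0.2301, -0.1379), radius l
|centre ₂|²−|centre ₁|² = 0.0191;  |centre ₃|²−|centre ₁|² = 0.0000
linear system: -0.8607x+0.5704y = 0.0191−0.2444z; -0.7971x+-0.4602y = 0.0000−0.0000z
det = 0.8508;  x = -0.0103+0.1322z,  y = 0.0179+-0.2290z
sphere 1 gives Az²+Bz+C=0 with A=1.0699, B=0.1946, C=-0.0645;  B²−4AC=0.3138;  roots -0.3527, 0.1708;  negative root z = -0.3527
x = -0.0570, y = 0.0987

(-0.0570, 0.0987, -0.3527)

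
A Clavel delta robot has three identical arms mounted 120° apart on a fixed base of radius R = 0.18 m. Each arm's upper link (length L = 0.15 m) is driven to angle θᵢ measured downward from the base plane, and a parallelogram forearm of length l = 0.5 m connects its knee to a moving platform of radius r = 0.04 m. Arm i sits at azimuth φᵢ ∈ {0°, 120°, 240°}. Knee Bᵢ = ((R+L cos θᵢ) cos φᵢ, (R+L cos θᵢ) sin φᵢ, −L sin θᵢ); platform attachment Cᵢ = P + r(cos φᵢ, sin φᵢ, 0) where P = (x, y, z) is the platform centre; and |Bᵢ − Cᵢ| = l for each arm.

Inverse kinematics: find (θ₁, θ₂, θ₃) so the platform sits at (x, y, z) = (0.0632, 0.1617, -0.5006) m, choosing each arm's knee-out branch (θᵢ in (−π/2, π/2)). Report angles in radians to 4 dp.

arm 1 (φ=0.0°): x'=0.0632, y'=0.1617
  A cos θ + B sin θ = C:  0.0768·cos θ + -0.5006·sin θ = -0.1838
  θ1 = atan2(B,A) + arccos(C/0.5065) = 0.5237
arm 2 (φ=120.0°): x'=0.1084, y'=-0.1356
  A cos θ + B sin θ = C:  0.0316·cos θ + -0.5006·sin θ = -0.1416
  θ2 = atan2(B,A) + arccos(C/0.5016) = 0.3492
arm 3 (φ=240.0°): x'=-0.1716, y'=-0.0261
  A=0.3116, B=-0.5006, C=(l²−L²−A²−y'²−z²)/(2L)=-0.4030
  θ3 = atan2(B,A) + arccos(C/0.5897) = 1.3093

θ₁ = 0.5237, θ₂ = 0.3492, θ₃ = 1.3093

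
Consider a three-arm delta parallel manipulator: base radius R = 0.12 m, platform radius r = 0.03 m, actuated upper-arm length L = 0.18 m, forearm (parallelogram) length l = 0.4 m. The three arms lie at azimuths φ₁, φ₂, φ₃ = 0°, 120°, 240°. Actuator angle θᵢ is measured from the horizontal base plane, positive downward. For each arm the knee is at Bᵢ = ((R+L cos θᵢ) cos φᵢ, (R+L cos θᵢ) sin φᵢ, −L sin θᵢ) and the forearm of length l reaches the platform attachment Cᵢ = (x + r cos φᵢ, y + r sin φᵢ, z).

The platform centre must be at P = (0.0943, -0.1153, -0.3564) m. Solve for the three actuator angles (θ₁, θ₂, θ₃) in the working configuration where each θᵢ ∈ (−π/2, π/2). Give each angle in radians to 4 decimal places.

arm 1 (φ=0.0°): x'=0.0943, y'=-0.1153
  e−x'=-0.0043;  (l²−L²−(e−x')²−y'²−z²)/2L = -0.0354
  γ=atan2(-0.3564,-0.0043)=-1.5829;  ψ=arccos(-0.0992)=1.6702;  θ1=γ+ψ≈0.0873
arm 2 (φ=120.0°): x'=-0.1470, y'=-0.0240
  A=0.2370, B=-0.3564, C=(l²−L²−A²−y'²−z²)/(2L)=-0.1560
  √(A²+B²)=0.4280;  θ2 = -0.9840+1.9439 ≈ 0.9600
φ3=240.0° → target in arm frame (0.0527, 0.1393)
  A=0.0373, B=-0.3564, C=(l²−L²−A²−y'²−z²)/(2L)=-0.0562
  θ3 = atan2(B,A) + arccos(C/0.3583) = 0.2617

θ₁ = 0.0873, θ₂ = 0.9600, θ₃ = 0.2617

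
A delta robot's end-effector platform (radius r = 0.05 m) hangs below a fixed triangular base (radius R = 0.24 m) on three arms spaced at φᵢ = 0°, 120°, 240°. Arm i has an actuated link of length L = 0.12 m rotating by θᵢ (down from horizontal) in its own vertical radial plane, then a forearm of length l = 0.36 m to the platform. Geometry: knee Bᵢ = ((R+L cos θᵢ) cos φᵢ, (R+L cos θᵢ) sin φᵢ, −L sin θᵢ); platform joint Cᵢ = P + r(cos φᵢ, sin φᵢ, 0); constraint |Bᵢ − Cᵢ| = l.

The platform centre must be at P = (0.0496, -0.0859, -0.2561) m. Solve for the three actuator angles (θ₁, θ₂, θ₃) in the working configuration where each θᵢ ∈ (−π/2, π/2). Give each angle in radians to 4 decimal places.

θ₁ = 0.1744, θ₂ = 1.2217, θ₃ = 0.1744

arm 1 (φ=0.0°): x'=0.0496, y'=-0.0859
  A cos θ + B sin θ = C:  0.1404·cos θ + -0.2561·sin θ = 0.0938
  θ1 = atan2(B,A) + arccos(C/0.2921) = 0.1744
φ2=120.0° → target in arm frame (-0.0992, 0.0000)
  A cos θ + B sin θ = C:  0.2892·cos θ + -0.2561·sin θ = -0.1417
  γ=atan2(-0.2561,0.2892)=-0.7248;  ψ=arccos(-0.3669)=1.9465;  θ2=γ+ψ≈1.2217
arm 3 (φ=240.0°): x'=0.0496, y'=0.0859
  A cos θ + B sin θ = C:  0.1404·cos θ + -0.2561·sin θ = 0.0938
  γ=atan2(-0.2561,0.1404)=-1.0693;  ψ=arccos(0.3213)=1.2437;  θ3=γ+ψ≈0.1744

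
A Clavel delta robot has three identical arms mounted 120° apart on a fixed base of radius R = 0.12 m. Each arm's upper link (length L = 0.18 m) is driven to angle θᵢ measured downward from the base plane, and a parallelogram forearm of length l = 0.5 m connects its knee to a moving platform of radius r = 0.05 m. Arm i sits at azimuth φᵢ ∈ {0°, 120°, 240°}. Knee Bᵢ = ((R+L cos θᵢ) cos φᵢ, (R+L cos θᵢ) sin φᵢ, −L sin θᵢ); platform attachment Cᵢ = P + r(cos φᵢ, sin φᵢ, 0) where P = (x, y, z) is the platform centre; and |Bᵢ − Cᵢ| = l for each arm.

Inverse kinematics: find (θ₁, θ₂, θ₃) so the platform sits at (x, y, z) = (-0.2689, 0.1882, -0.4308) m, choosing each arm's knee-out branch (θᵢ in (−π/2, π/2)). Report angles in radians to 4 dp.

rotate P by −φ1: (-0.2689, 0.1882, -0.4308)
  A cos θ + B sin θ = C:  0.3389·cos θ + -0.4308·sin θ = -0.3285
  γ=atan2(-0.4308,0.3389)=-0.9042;  ψ=arccos(-0.5993)=2.2134;  θ1=γ+ψ≈1.3092
rotate P by −φ2: (0.2974, 0.1388, -0.4308)
  A=-0.2274, B=-0.4308, C=(l²−L²−A²−y'²−z²)/(2L)=-0.1083
  γ=atan2(-0.4308,-0.2274)=-2.0565;  ψ=arccos(-0.2222)=1.7949;  θ2=γ+ψ≈-0.2616
rotate P by −φ3: (-0.0285, -0.3270, -0.4308)
  A=0.0985, B=-0.4308, C=(l²−L²−A²−y'²−z²)/(2L)=-0.2350
  θ3 = atan2(B,A) + arccos(C/0.4419) = 0.7856

θ₁ = 1.3092, θ₂ = -0.2616, θ₃ = 0.7856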